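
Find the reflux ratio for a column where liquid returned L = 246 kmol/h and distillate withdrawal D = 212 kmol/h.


Reflux ratio definition: R = L / D (liquid returned / distillate withdrawn)
L = 246 kmol/h, D = 212 kmol/h
R = 246 / 212 = 1.160

1.160


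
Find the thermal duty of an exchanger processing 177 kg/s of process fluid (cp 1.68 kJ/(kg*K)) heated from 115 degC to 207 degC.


Q = m_dot * cp * delta_T
delta_T = 207 - 115 = 92 K
Q = 177 * 1.68 * 92
= 297.36 * 92
= 27357.12 kW

27357.12 kW


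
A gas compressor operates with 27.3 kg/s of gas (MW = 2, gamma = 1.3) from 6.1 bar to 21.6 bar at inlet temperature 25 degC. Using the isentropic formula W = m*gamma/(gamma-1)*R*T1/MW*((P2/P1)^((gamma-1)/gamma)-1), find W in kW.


Isentropic work: W = m*(gamma/(gamma-1))*(R*T1/MW)*((P2/P1)^((gamma-1)/gamma) - 1)
T1 = 25 + 273.15 = 298.15 K
Pressure ratio = 21.6 / 6.1 = 3.54098
Exponent = (1.3 - 1)/1.3 = 0.230769
(P2/P1)^exp - 1 = 3.54098^0.230769 - 1 = 0.338815
W = 27.3 * 1.3 / 0.3 * 8.314 * 298.15 / 2 * 0.338815 = 49680

49680 kW


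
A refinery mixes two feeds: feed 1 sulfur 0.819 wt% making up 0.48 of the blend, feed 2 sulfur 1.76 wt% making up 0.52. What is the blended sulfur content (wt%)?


Linear sulfur blending: S_blend = x1*S1 + x2*S2
Contribution 1: 0.48 * 0.819 = 0.39312 wt%
Contribution 2: 0.52 * 1.76 = 0.9152 wt%
S_blend = 0.39312 + 0.9152 = 1.30832

1.30832 wt%


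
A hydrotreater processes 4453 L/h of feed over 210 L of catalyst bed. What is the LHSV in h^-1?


LHSV = volumetric feed rate / catalyst volume
= 4453 L/h / 210 L
= 21.20 h^-1

21.20 h^-1


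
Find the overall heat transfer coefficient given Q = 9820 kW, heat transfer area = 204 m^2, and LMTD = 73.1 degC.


From Q = U*A*LMTD, U = Q / (A * LMTD)
U = 9820 / (204 * 73.1) = 9820 / 14912.4 = 0.6585

0.6585 kW/(m^2*K)


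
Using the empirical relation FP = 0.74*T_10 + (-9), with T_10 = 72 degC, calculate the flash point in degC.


FP = 0.74 * 72 + (-9) = 44.28

44.28 degC


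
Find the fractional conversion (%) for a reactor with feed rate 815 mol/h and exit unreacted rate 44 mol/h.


X = (F_in - F_out) / F_in * 100
Moles reacted = 815 - 44 = 771
X = 771 / 815 * 100
= 0.9460 * 100
= 94.60 %

94.60 %


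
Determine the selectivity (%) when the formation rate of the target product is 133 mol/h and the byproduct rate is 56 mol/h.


Selectivity = desired / (desired + undesired) * 100
Total products = 133 + 56 = 189 mol/h
S = 133 / 189 * 100
= 0.7037 * 100
= 70.37 %

70.37 %


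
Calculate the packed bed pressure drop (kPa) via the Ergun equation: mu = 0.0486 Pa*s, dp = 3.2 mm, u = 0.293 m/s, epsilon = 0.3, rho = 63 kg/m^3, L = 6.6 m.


dp = 3.2 mm = 0.0032 m
Viscous term = 150*0.0486*0.293*(1-0.3)^2 / (0.0032^2*0.3^3) = 3785540
Inertial term = 1.75*63*0.293^2*(1-0.3) / (0.0032*0.3^3) = 76682.8
dP/L = 3785540 + 76682.8 = 3862220 Pa/m
dP = 3862220 * 6.6 / 1000 = 25490 kPa

25490 kPa


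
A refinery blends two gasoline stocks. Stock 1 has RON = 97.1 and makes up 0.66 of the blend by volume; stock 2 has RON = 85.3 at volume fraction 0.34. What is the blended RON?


Linear blending: RON_blend = sum(vi * RONi)
Contribution 1: 0.66 * 97.1 = 64.086
Contribution 2: 0.34 * 85.3 = 29.002
RON_blend = 64.086 + 29.002 = 93.088

93.088


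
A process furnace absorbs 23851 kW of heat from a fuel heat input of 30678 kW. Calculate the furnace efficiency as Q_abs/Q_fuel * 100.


Furnace efficiency = Q_absorbed / Q_fuel * 100
= 23851 / 30678 * 100 = 77.75

77.75 %


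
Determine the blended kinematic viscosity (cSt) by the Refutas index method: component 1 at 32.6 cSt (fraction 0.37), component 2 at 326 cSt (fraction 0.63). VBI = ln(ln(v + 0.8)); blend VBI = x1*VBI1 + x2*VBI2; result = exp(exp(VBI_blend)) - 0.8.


Refutas method: VBN_i = 14.534*ln(ln(visc_i + 0.8)) + 10.975, blended linearly by mass fraction; since VBN is linear in VBI_i = ln(ln(visc_i + 0.8)) and the fractions sum to 1, blend VBI directly: visc = exp(exp(VBI_blend)) - 0.8
VBI_1 = ln(ln(32.6 + 0.8)) = 1.2552
VBI_2 = ln(ln(326 + 0.8)) = 1.75602
VBI_blend = 0.37 * 1.2552 + 0.63 * 1.75602 = 1.57072
visc_blend = exp(exp(1.57072)) - 0.8 = 121.9

121.9 cSt


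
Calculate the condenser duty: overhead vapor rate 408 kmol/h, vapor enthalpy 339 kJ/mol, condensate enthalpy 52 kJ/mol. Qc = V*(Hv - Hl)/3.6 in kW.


Qc = 408 * (339 - 52) / 3.6 = 408 * 287 / 3.6 = 32530

32530 kW


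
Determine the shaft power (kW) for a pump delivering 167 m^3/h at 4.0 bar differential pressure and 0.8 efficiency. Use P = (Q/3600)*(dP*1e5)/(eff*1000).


Q = 167 / 3600 = 0.0463889 m^3/s
P = 0.0463889 * (4.0 * 1e5) / 0.8 / 1000 = 23.19

23.19 kW


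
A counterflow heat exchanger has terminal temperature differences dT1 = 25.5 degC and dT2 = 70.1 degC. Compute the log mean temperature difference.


LMTD = (dT1 - dT2) / ln(dT1/dT2)
= (25.5 - 70.1) / ln(25.5 / 70.1) = -44.6 / -1.01124 = 44.10

44.10 degC


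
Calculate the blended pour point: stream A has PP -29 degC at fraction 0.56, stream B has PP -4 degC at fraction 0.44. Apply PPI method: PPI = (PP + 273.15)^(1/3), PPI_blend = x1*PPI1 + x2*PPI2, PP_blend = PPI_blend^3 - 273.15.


PPI_1 = (-29 + 273.15)^(1/3) = 6.25008
PPI_2 = (-4 + 273.15)^(1/3) = 6.456514
PPI_blend = 0.56 * 6.25008 + 0.44 * 6.456514 = 6.340911
PP_blend = 6.340911^3 - 273.15 = 254.95 - 273.15 = -18.2

-18.2 degC


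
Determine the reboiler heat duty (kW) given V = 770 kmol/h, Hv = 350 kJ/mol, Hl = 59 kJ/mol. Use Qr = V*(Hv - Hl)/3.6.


Qr = 770 * (350 - 59) / 3.6 = 770 * 291 / 3.6 = 62240

62240 kW


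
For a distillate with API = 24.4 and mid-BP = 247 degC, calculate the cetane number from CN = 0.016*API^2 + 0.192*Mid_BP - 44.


CN = 0.016 * 24.4^2 + 0.192 * 247 - 44
CN = 9.52576 + 47.424 - 44 = 12.94976

12.94976


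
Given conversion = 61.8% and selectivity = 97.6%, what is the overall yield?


Overall yield = conversion (%) * selectivity (%) / 100
Conversion = 61.8%, Selectivity = 97.6%
Y = 61.8 * 97.6 / 100
= 60.3168 %

60.3168 %


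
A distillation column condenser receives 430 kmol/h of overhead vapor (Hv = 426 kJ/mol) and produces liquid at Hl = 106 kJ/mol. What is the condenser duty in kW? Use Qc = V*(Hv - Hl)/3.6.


Qc = 430 * (426 - 106) / 3.6 = 430 * 320 / 3.6 = 38220

38220 kW


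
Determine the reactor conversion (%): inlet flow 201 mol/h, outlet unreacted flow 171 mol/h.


X = (F_in - F_out) / F_in * 100
Moles reacted = 201 - 171 = 30
X = 30 / 201 * 100
= 0.1493 * 100
= 14.93 %

14.93 %


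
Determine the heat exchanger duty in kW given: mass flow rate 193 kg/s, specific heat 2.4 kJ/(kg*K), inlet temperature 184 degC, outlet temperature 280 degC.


Q = m_dot * cp * delta_T
delta_T = 280 - 184 = 96 K
Q = 193 * 2.4 * 96
= 463.2 * 96
= 44467.2 kW

44467.2 kW


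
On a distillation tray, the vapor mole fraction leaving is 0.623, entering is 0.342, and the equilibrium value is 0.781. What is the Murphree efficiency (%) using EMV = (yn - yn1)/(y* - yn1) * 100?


Murphree vapor efficiency: EMV = (y_n - y_(n-1)) / (y*_n - y_(n-1)) * 100
EMV = (0.623 - 0.342) / (0.781 - 0.342) * 100 = 0.281 / 0.439 * 100 = 64.01

64.01 %


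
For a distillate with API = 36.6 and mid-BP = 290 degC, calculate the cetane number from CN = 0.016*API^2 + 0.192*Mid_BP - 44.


CN = 0.016 * 36.6^2 + 0.192 * 290 - 44
CN = 21.43296 + 55.68 - 44 = 33.11296

33.11296


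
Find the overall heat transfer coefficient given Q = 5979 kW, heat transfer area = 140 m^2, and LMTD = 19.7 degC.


From Q = U*A*LMTD, U = Q / (A * LMTD)
U = 5979 / (140 * 19.7) = 5979 / 2758 = 2.168

2.168 kW/(m^2*K)


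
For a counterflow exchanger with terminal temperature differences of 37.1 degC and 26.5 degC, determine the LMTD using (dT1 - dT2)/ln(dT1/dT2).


LMTD = (dT1 - dT2) / ln(dT1/dT2)
= (37.1 - 26.5) / ln(37.1 / 26.5) = 10.6 / 0.336472 = 31.50

31.50 degC


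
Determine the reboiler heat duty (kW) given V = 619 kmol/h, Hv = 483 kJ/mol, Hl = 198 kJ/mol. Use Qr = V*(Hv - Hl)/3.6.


Qr = 619 * (483 - 198) / 3.6 = 619 * 285 / 3.6 = 49000

49000 kW


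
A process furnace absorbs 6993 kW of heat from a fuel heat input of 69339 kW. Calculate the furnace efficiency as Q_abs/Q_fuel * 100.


Furnace efficiency = Q_absorbed / Q_fuel * 100
= 6993 / 69339 * 100 = 10.09

10.09 %


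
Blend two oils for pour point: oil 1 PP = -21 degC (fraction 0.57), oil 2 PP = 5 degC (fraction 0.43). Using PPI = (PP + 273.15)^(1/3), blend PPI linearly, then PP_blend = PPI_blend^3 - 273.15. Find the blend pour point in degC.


PPI_1 = (-21 + 273.15)^(1/3) = 6.317613
PPI_2 = (5 + 273.15)^(1/3) = 6.527693
PPI_blend = 0.57 * 6.317613 + 0.43 * 6.527693 = 6.407947
PP_blend = 6.407947^3 - 273.15 = 263.1217 - 273.15 = -10.03

-10.03 degC


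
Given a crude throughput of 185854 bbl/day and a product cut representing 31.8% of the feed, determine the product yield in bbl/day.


Crude throughput = 185854 bbl/day
Fraction yield = 31.8%
yield = throughput * fraction / 100
yield = 185854 * 31.8 / 100 = 59101.572

59101.572 bbl/day


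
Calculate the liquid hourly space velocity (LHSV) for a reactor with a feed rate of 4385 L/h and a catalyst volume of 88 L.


LHSV = volumetric feed rate / catalyst volume
= 4385 L/h / 88 L
= 49.83 h^-1

49.83 h^-1


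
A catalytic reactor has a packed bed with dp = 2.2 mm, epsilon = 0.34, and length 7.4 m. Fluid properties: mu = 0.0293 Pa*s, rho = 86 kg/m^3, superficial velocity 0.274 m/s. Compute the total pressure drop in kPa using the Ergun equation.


dp = 2.2 mm = 0.0022 m
Viscous term = 150*0.0293*0.274*(1-0.34)^2 / (0.0022^2*0.34^3) = 2757500
Inertial term = 1.75*86*0.274^2*(1-0.34) / (0.0022*0.34^3) = 86242.7
dP/L = 2757500 + 86242.7 = 2843740 Pa/m
dP = 2843740 * 7.4 / 1000 = 21040 kPa

21040 kPa


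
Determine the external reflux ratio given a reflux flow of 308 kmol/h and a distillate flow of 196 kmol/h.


Reflux ratio definition: R = L / D (liquid returned / distillate withdrawn)
L = 308 kmol/h, D = 196 kmol/h
R = 308 / 196 = 1.571

1.571


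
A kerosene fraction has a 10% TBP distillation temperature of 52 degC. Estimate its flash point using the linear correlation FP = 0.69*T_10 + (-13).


FP = 0.69 * 52 + (-13) = 22.88

22.88 degC


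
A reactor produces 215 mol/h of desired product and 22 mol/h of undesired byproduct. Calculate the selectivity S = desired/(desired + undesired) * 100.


Selectivity = desired / (desired + undesired) * 100
Total products = 215 + 22 = 237 mol/h
S = 215 / 237 * 100
= 0.9072 * 100
= 90.72 %

90.72 %


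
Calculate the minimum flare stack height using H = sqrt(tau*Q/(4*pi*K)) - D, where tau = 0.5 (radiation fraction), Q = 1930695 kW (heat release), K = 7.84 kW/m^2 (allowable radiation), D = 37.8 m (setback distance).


tau*Q/(4*pi*K) = 0.5 * 1930695 / (4 * pi * 7.84) = 9798.46
sqrt(9798.46) = 98.9872
H = 98.9872 - 37.8 = 61.19

61.19 m


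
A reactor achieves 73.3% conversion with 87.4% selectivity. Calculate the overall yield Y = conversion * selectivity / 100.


Overall yield = conversion (%) * selectivity (%) / 100
Conversion = 73.3%, Selectivity = 87.4%
Y = 73.3 * 87.4 / 100
= 64.0642 %

64.0642 %


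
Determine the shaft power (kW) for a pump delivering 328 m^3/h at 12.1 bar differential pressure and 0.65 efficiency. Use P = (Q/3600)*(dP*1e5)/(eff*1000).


Q = 328 / 3600 = 0.0911111 m^3/s
P = 0.0911111 * (12.1 * 1e5) / 0.65 / 1000 = 169.6

169.6 kW


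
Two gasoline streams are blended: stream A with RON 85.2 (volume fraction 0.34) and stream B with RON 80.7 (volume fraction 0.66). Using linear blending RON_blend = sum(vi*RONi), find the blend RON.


Linear blending: RON_blend = sum(vi * RONi)
Contribution 1: 0.34 * 85.2 = 28.968
Contribution 2: 0.66 * 80.7 = 53.262
RON_blend = 28.968 + 53.262 = 82.23

82.23


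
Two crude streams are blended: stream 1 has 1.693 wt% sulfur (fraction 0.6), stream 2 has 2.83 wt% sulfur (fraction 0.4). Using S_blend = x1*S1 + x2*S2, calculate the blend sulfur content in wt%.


Linear sulfur blending: S_blend = x1*S1 + x2*S2
Contribution 1: 0.6 * 1.693 = 1.0158 wt%
Contribution 2: 0.4 * 2.83 = 1.132 wt%
S_blend = 1.0158 + 1.132 = 2.1478

2.1478 wt%


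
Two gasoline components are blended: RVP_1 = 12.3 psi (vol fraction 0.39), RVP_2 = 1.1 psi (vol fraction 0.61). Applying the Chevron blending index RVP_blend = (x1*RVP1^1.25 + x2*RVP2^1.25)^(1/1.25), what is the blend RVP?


Chevron index: RVP_blend = (sum xi*RVPi^1.25)^(1/1.25)
RVP^1.25 terms: 0.39 * 12.3^1.25 + 0.61 * 1.1^1.25 = 9.67069
RVP_blend = 9.67069^(1/1.25) = 6.143

6.143 psi


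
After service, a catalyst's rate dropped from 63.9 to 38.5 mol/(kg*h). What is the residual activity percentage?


Activity (%) = (rate_used / rate_fresh) * 100
rate_used = 38.5, rate_fresh = 63.9
= (38.5 / 63.9) * 100
= 0.6025 * 100 = 60.25

60.25 %


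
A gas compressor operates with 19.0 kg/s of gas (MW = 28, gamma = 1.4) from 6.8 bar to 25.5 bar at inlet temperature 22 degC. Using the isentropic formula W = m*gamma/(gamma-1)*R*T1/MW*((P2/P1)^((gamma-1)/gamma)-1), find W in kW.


Isentropic work: W = m*(gamma/(gamma-1))*(R*T1/MW)*((P2/P1)^((gamma-1)/gamma) - 1)
T1 = 22 + 273.15 = 295.15 K
Pressure ratio = 25.5 / 6.8 = 3.75
Exponent = (1.4 - 1)/1.4 = 0.285714
(P2/P1)^exp - 1 = 3.75^0.285714 - 1 = 0.458844
W = 19.0 * 1.4 / 0.4 * 8.314 * 295.15 / 28 * 0.458844 = 2674

2674 kW


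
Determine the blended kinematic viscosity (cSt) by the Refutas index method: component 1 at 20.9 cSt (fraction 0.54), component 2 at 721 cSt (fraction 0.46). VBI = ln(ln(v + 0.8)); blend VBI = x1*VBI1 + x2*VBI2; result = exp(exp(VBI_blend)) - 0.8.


Refutas method: VBN_i = 14.534*ln(ln(visc_i + 0.8)) + 10.975, blended linearly by mass fraction; since VBN is linear in VBI_i = ln(ln(visc_i + 0.8)) and the fractions sum to 1, blend VBI directly: visc = exp(exp(VBI_blend)) - 0.8
VBI_1 = ln(ln(20.9 + 0.8)) = 1.12406
VBI_2 = ln(ln(721 + 0.8)) = 1.8843
VBI_blend = 0.54 * 1.12406 + 0.46 * 1.8843 = 1.47377
visc_blend = exp(exp(1.47377)) - 0.8 = 77.90

77.90 cSt


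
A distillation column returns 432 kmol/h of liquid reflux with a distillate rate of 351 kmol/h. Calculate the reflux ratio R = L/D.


Reflux ratio definition: R = L / D (liquid returned / distillate withdrawn)
L = 432 kmol/h, D = 351 kmol/h
R = 432 / 351 = 1.231

1.231


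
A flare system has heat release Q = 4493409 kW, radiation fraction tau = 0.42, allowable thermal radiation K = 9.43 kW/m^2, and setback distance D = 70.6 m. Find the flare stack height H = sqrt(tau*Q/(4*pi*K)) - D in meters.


tau*Q/(4*pi*K) = 0.42 * 4493409 / (4 * pi * 9.43) = 15925.9
sqrt(15925.9) = 126.198
H = 126.198 - 70.6 = 55.60

55.60 m


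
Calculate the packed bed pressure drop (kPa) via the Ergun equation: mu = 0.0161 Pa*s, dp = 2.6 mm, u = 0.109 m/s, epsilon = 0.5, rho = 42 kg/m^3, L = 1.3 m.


dp = 2.6 mm = 0.0026 m
Viscous term = 150*0.0161*0.109*(1-0.5)^2 / (0.0026^2*0.5^3) = 77880.2
Inertial term = 1.75*42*0.109^2*(1-0.5) / (0.0026*0.5^3) = 1343.47
dP/L = 77880.2 + 1343.47 = 79223.7 Pa/m
dP = 79223.7 * 1.3 / 1000 = 103.0 kPa

103.0 kPa


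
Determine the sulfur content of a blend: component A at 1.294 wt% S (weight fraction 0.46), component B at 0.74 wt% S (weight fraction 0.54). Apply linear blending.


Linear sulfur blending: S_blend = x1*S1 + x2*S2
Contribution 1: 0.46 * 1.294 = 0.59524 wt%
Contribution 2: 0.54 * 0.74 = 0.3996 wt%
S_blend = 0.59524 + 0.3996 = 0.99484

0.99484 wt%


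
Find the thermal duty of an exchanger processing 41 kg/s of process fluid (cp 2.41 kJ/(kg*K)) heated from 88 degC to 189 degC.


Q = m_dot * cp * delta_T
delta_T = 189 - 88 = 101 K
Q = 41 * 2.41 * 101
= 98.81 * 101
= 9979.81 kW

9979.81 kW


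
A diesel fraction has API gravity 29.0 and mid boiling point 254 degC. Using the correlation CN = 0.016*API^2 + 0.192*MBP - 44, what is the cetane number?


CN = 0.016 * 29.0^2 + 0.192 * 254 - 44
CN = 13.456 + 48.768 - 44 = 18.224

18.224


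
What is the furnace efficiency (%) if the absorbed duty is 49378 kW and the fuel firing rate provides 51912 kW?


Furnace efficiency = Q_absorbed / Q_fuel * 100
= 49378 / 51912 * 100 = 95.12

95.12 %


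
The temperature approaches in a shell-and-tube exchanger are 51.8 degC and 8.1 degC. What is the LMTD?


LMTD = (dT1 - dT2) / ln(dT1/dT2)
= (51.8 - 8.1) / ln(51.8 / 8.1) = 43.7 / 1.85553 = 23.55

23.55 degC


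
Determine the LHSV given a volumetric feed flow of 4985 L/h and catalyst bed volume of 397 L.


LHSV = volumetric feed rate / catalyst volume
= 4985 L/h / 397 L
= 12.56 h^-1

12.56 h^-1


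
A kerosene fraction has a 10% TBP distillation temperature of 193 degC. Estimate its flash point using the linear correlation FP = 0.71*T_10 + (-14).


FP = 0.71 * 193 + (-14) = 123.03

123.03 degC


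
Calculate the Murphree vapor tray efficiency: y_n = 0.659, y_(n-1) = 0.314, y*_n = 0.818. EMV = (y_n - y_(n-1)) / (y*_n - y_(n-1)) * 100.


Murphree vapor efficiency: EMV = (y_n - y_(n-1)) / (y*_n - y_(n-1)) * 100
EMV = (0.659 - 0.314) / (0.818 - 0.314) * 100 = 0.345 / 0.504 * 100 = 68.45

68.45 %


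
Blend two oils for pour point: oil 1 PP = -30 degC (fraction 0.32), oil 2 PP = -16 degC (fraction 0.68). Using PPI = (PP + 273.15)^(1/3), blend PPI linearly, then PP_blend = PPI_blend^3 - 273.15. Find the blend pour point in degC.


PPI_1 = (-30 + 273.15)^(1/3) = 6.241535
PPI_2 = (-16 + 273.15)^(1/3) = 6.359098
PPI_blend = 0.32 * 6.241535 + 0.68 * 6.359098 = 6.321478
PP_blend = 6.321478^3 - 273.15 = 252.6131 - 273.15 = -20.54

-20.54 degC


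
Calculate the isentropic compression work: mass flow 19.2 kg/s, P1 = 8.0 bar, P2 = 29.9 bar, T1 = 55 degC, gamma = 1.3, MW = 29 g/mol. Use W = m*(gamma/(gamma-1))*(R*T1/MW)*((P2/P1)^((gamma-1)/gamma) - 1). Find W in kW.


Isentropic work: W = m*(gamma/(gamma-1))*(R*T1/MW)*((P2/P1)^((gamma-1)/gamma) - 1)
T1 = 55 + 273.15 = 328.15 K
Pressure ratio = 29.9 / 8.0 = 3.7375
Exponent = (1.3 - 1)/1.3 = 0.230769
(P2/P1)^exp - 1 = 3.7375^0.230769 - 1 = 0.355608
W = 19.2 * 1.3 / 0.3 * 8.314 * 328.15 / 29 * 0.355608 = 2783

2783 kW


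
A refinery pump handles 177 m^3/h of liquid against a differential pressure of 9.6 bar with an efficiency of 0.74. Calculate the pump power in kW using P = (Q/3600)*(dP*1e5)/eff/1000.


Q = 177 / 3600 = 0.0491667 m^3/s
P = 0.0491667 * (9.6 * 1e5) / 0.74 / 1000 = 63.78

63.78 kW


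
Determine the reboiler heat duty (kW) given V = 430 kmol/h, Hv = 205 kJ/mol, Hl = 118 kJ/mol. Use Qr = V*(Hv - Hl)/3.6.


Qr = 430 * (205 - 118) / 3.6 = 430 * 87 / 3.6 = 10390

10390 kW


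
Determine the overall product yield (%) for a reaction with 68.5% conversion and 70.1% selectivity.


Overall yield = conversion (%) * selectivity (%) / 100
Conversion = 68.5%, Selectivity = 70.1%
Y = 68.5 * 70.1 / 100
= 48.0185 %

48.0185 %


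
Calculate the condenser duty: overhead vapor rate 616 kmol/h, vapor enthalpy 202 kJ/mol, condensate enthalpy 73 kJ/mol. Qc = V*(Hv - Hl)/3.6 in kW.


Qc = 616 * (202 - 73) / 3.6 = 616 * 129 / 3.6 = 22070

22070 kW


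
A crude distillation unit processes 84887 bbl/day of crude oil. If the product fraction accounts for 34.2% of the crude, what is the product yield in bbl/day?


Crude throughput = 84887 bbl/day
Fraction yield = 34.2%
yield = throughput * fraction / 100
yield = 84887 * 34.2 / 100 = 29031.354

29031.354 bbl/day


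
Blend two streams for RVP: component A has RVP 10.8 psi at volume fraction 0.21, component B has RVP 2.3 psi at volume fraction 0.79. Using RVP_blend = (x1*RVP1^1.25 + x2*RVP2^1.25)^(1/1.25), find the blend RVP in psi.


Chevron index: RVP_blend = (sum xi*RVPi^1.25)^(1/1.25)
RVP^1.25 terms: 0.21 * 10.8^1.25 + 0.79 * 2.3^1.25 = 6.34911
RVP_blend = 6.34911^(1/1.25) = 4.387

4.387 psi


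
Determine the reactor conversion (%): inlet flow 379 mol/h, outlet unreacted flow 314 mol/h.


X = (F_in - F_out) / F_in * 100
Moles reacted = 379 - 314 = 65
X = 65 / 379 * 100
= 0.1715 * 100
= 17.15 %

17.15 %


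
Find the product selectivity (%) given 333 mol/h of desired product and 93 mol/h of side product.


Selectivity = desired / (desired + undesired) * 100
Total products = 333 + 93 = 426 mol/h
S = 333 / 426 * 100
= 0.7817 * 100
= 78.17 %

78.17 %


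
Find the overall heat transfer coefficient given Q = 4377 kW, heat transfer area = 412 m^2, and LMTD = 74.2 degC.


From Q = U*A*LMTD, U = Q / (A * LMTD)
U = 4377 / (412 * 74.2) = 4377 / 30570.4 = 0.1432

0.1432 kW/(m^2*K)


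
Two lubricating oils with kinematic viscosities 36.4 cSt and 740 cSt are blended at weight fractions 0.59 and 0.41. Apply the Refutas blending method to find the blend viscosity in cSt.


Refutas method: VBN_i = 14.534*ln(ln(visc_i + 0.8)) + 10.975, blended linearly by mass fraction; since VBN is linear in VBI_i = ln(ln(visc_i + 0.8)) and the fractions sum to 1, blend VBI directly: visc = exp(exp(VBI_blend)) - 0.8
VBI_1 = ln(ln(36.4 + 0.8)) = 1.28545
VBI_2 = ln(ln(740 + 0.8)) = 1.88824
VBI_blend = 0.59 * 1.28545 + 0.41 * 1.88824 = 1.53259
visc_blend = exp(exp(1.53259)) - 0.8 = 101.7

101.7 cSt


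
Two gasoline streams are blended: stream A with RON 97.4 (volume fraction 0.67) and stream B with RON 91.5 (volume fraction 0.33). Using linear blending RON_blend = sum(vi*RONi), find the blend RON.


Linear blending: RON_blend = sum(vi * RONi)
Contribution 1: 0.67 * 97.4 = 65.258
Contribution 2: 0.33 * 91.5 = 30.195
RON_blend = 65.258 + 30.195 = 95.453

95.453


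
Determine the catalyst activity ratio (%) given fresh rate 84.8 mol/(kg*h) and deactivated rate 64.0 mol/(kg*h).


Activity (%) = (rate_used / rate_fresh) * 100
rate_used = 64.0, rate_fresh = 84.8
= (64.0 / 84.8) * 100
= 0.7547 * 100 = 75.47

75.47 %


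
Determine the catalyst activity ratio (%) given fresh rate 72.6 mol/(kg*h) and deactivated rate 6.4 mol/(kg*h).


Activity (%) = (rate_used / rate_fresh) * 100
rate_used = 6.4, rate_fresh = 72.6
= (6.4 / 72.6) * 100
= 0.08815 * 100 = 8.815

8.815 %


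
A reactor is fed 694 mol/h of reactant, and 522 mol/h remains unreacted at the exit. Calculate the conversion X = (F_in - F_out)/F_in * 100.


X = (F_in - F_out) / F_in * 100
Moles reacted = 694 - 522 = 172
X = 172 / 694 * 100
= 0.2478 * 100
= 24.78 %

24.78 %


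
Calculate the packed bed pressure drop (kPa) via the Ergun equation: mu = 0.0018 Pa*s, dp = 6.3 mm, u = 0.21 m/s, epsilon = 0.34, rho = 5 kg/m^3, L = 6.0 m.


dp = 6.3 mm = 0.0063 m
Viscous term = 150*0.0018*0.21*(1-0.34)^2 / (0.0063^2*0.34^3) = 15832.6
Inertial term = 1.75*5*0.21^2*(1-0.34) / (0.0063*0.34^3) = 1028.52
dP/L = 15832.6 + 1028.52 = 16861.1 Pa/m
dP = 16861.1 * 6.0 / 1000 = 101.2 kPa

101.2 kPa


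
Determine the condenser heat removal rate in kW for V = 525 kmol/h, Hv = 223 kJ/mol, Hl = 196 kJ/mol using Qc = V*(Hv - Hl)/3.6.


Qc = 525 * (223 - 196) / 3.6 = 525 * 27 / 3.6 = 3938

3938 kW


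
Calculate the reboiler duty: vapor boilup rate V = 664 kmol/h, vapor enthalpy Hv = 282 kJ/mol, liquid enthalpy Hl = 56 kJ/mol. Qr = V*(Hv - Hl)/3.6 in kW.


Qr = 664 * (282 - 56) / 3.6 = 664 * 226 / 3.6 = 41680

41680 kW


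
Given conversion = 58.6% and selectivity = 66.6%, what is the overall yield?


Overall yield = conversion (%) * selectivity (%) / 100
Conversion = 58.6%, Selectivity = 66.6%
Y = 58.6 * 66.6 / 100
= 39.0276 %

39.0276 %


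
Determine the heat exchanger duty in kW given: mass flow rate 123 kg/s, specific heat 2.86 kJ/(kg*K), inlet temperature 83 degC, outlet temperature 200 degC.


Q = m_dot * cp * delta_T
delta_T = 200 - 83 = 117 K
Q = 123 * 2.86 * 117
= 351.78 * 117
= 41158.26 kW

41158.26 kW


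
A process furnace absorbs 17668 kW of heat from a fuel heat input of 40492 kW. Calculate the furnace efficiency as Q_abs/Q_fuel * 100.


Furnace efficiency = Q_absorbed / Q_fuel * 100
= 17668 / 40492 * 100 = 43.63

43.63 %


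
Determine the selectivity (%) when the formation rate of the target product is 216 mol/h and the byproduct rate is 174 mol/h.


Selectivity = desired / (desired + undesired) * 100
Total products = 216 + 174 = 390 mol/h
S = 216 / 390 * 100
= 0.5538 * 100
= 55.38 %

55.38 %


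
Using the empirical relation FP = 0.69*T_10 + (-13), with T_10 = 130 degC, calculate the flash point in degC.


FP = 0.69 * 130 + (-13) = 76.7

76.7 degC


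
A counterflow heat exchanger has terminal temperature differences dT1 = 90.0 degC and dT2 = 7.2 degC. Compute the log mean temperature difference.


LMTD = (dT1 - dT2) / ln(dT1/dT2)
= (90.0 - 7.2) / ln(90.0 / 7.2) = 82.8 / 2.52573 = 32.78

32.78 degC


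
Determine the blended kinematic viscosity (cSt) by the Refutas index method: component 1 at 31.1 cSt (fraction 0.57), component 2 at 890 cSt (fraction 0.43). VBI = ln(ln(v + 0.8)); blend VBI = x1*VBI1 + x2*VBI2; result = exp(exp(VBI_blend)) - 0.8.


Refutas method: VBN_i = 14.534*ln(ln(visc_i + 0.8)) + 10.975, blended linearly by mass fraction; since VBN is linear in VBI_i = ln(ln(visc_i + 0.8)) and the fractions sum to 1, blend VBI directly: visc = exp(exp(VBI_blend)) - 0.8
VBI_1 = ln(ln(31.1 + 0.8)) = 1.24202
VBI_2 = ln(ln(890 + 0.8)) = 1.91576
VBI_blend = 0.57 * 1.24202 + 0.43 * 1.91576 = 1.53173
visc_blend = exp(exp(1.53173)) - 0.8 = 101.3

101.3 cSt


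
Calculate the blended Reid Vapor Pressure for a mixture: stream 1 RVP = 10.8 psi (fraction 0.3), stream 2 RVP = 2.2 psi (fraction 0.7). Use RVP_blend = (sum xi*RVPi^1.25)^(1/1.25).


Chevron index: RVP_blend = (sum xi*RVPi^1.25)^(1/1.25)
RVP^1.25 terms: 0.3 * 10.8^1.25 + 0.7 * 2.2^1.25 = 7.74909
RVP_blend = 7.74909^(1/1.25) = 5.145

5.145 psi


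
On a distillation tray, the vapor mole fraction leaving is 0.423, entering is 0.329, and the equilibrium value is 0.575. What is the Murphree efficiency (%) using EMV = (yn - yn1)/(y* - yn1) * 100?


Murphree vapor efficiency: EMV = (y_n - y_(n-1)) / (y*_n - y_(n-1)) * 100
EMV = (0.423 - 0.329) / (0.575 - 0.329) * 100 = 0.094 / 0.246 * 100 = 38.21

38.21 %


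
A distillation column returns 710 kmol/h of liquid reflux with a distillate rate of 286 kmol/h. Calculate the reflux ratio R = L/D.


Reflux ratio definition: R = L / D (liquid returned / distillate withdrawn)
L = 710 kmol/h, D = 286 kmol/h
R = 710 / 286 = 2.483

2.483


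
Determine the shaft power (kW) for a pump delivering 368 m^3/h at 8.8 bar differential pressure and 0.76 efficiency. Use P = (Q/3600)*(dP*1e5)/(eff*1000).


Q = 368 / 3600 = 0.102222 m^3/s
P = 0.102222 * (8.8 * 1e5) / 0.76 / 1000 = 118.4

118.4 kW


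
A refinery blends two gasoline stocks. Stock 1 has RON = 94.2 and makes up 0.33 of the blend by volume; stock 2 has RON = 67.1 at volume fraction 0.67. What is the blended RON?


Linear blending: RON_blend = sum(vi * RONi)
Contribution 1: 0.33 * 94.2 = 31.086
Contribution 2: 0.67 * 67.1 = 44.957
RON_blend = 31.086 + 44.957 = 76.043

76.043


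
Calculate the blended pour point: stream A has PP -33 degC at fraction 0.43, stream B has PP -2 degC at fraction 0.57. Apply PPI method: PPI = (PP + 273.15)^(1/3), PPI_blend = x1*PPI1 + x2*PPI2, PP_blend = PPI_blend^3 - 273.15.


PPI_1 = (-33 + 273.15)^(1/3) = 6.215759
PPI_2 = (-2 + 273.15)^(1/3) = 6.472467
PPI_blend = 0.43 * 6.215759 + 0.57 * 6.472467 = 6.362083
PP_blend = 6.362083^3 - 273.15 = 257.5123 - 273.15 = -15.64

-15.64 degC


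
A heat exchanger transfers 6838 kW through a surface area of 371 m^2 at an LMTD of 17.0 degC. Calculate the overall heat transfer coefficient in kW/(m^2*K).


From Q = U*A*LMTD, U = Q / (A * LMTD)
U = 6838 / (371 * 17.0) = 6838 / 6307 = 1.084

1.084 kW/(m^2*K)


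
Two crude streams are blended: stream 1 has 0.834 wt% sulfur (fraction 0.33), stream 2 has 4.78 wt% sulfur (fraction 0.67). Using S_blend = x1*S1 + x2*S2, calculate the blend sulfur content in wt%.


Linear sulfur blending: S_blend = x1*S1 + x2*S2
Contribution 1: 0.33 * 0.834 = 0.27522 wt%
Contribution 2: 0.67 * 4.78 = 3.2026 wt%
S_blend = 0.27522 + 3.2026 = 3.47782

3.47782 wt%


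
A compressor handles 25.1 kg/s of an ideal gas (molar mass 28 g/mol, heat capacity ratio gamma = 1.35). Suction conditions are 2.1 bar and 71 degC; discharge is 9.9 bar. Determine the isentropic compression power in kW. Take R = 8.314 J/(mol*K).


Isentropic work: W = m*(gamma/(gamma-1))*(R*T1/MW)*((P2/P1)^((gamma-1)/gamma) - 1)
T1 = 71 + 273.15 = 344.15 K
Pressure ratio = 9.9 / 2.1 = 4.71429
Exponent = (1.35 - 1)/1.35 = 0.259259
(P2/P1)^exp - 1 = 4.71429^0.259259 - 1 = 0.494821
W = 25.1 * 1.35 / 0.35 * 8.314 * 344.15 / 28 * 0.494821 = 4895

4895 kW


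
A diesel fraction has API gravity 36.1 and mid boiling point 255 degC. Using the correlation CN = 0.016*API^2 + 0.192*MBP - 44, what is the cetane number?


CN = 0.016 * 36.1^2 + 0.192 * 255 - 44
CN = 20.85136 + 48.96 - 44 = 25.81136

25.81136


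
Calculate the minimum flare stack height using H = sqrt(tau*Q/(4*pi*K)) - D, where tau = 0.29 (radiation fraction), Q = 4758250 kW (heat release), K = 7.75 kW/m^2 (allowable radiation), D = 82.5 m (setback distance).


tau*Q/(4*pi*K) = 0.29 * 4758250 / (4 * pi * 7.75) = 14168.8
sqrt(14168.8) = 119.033
H = 119.033 - 82.5 = 36.53

36.53 m


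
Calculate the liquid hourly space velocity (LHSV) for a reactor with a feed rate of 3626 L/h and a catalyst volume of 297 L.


LHSV = volumetric feed rate / catalyst volume
= 3626 L/h / 297 L
= 12.21 h^-1

12.21 h^-1


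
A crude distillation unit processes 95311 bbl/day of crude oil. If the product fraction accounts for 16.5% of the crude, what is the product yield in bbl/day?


Crude throughput = 95311 bbl/day
Fraction yield = 16.5%
yield = throughput * fraction / 100
yield = 95311 * 16.5 / 100 = 15726.315

15726.315 bbl/day


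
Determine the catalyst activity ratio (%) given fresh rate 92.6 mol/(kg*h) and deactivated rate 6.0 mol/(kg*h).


Activity (%) = (rate_used / rate_fresh) * 100
rate_used = 6.0, rate_fresh = 92.6
= (6.0 / 92.6) * 100
= 0.06479 * 100 = 6.479

6.479 %


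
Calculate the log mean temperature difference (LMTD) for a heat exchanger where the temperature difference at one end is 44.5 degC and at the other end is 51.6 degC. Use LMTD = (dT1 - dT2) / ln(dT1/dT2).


LMTD = (dT1 - dT2) / ln(dT1/dT2)
= (44.5 - 51.6) / ln(44.5 / 51.6) = -7.1 / -0.148032 = 47.96

47.96 degC


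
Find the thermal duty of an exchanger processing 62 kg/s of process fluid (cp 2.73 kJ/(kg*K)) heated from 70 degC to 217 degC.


Q = m_dot * cp * delta_T
delta_T = 217 - 70 = 147 K
Q = 62 * 2.73 * 147
= 169.26 * 147
= 24881.22 kW

24881.22 kW


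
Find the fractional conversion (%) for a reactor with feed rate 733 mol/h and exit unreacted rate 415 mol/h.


X = (F_in - F_out) / F_in * 100
Moles reacted = 733 - 415 = 318
X = 318 / 733 * 100
= 0.4338 * 100
= 43.38 %

43.38 %


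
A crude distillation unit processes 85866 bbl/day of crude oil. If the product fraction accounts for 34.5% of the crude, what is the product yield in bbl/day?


Crude throughput = 85866 bbl/day
Fraction yield = 34.5%
yield = throughput * fraction / 100
yield = 85866 * 34.5 / 100 = 29623.77

29623.77 bbl/day


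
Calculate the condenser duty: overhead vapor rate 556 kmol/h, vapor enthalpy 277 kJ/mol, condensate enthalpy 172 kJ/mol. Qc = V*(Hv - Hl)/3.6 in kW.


Qc = 556 * (277 - 172) / 3.6 = 556 * 105 / 3.6 = 16220

16220 kW


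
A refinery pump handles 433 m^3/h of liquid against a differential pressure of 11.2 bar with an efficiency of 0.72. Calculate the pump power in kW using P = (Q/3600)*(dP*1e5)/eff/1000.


Q = 433 / 3600 = 0.120278 m^3/s
P = 0.120278 * (11.2 * 1e5) / 0.72 / 1000 = 187.1

187.1 kW


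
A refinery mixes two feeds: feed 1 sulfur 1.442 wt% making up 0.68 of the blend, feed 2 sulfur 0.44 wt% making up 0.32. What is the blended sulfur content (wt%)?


Linear sulfur blending: S_blend = x1*S1 + x2*S2
Contribution 1: 0.68 * 1.442 = 0.98056 wt%
Contribution 2: 0.32 * 0.44 = 0.1408 wt%
S_blend = 0.98056 + 0.1408 = 1.12136

1.12136 wt%


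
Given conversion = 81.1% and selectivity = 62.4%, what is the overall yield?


Overall yield = conversion (%) * selectivity (%) / 100
Conversion = 81.1%, Selectivity = 62.4%
Y = 81.1 * 62.4 / 100
= 50.6064 %

50.6064 %


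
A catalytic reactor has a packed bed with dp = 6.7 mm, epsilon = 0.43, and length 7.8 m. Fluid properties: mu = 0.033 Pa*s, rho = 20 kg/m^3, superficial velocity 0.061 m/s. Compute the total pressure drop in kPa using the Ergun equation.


dp = 6.7 mm = 0.0067 m
Viscous term = 150*0.033*0.061*(1-0.43)^2 / (0.0067^2*0.43^3) = 27487.2
Inertial term = 1.75*20*0.061^2*(1-0.43) / (0.0067*0.43^3) = 139.355
dP/L = 27487.2 + 139.355 = 27626.6 Pa/m
dP = 27626.6 * 7.8 / 1000 = 215.5 kPa

215.5 kPa


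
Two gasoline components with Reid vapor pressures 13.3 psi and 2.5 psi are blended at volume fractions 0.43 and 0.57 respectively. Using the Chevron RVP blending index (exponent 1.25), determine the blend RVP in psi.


Chevron index: RVP_blend = (sum xi*RVPi^1.25)^(1/1.25)
RVP^1.25 terms: 0.43 * 13.3^1.25 + 0.57 * 2.5^1.25 = 12.7134
RVP_blend = 12.7134^(1/1.25) = 7.646

7.646 psi


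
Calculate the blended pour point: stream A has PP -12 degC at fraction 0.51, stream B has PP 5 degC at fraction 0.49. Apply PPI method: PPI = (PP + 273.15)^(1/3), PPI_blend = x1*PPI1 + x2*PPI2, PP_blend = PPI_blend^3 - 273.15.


PPI_1 = (-12 + 273.15)^(1/3) = 6.391901
PPI_2 = (5 + 273.15)^(1/3) = 6.527693
PPI_blend = 0.51 * 6.391901 + 0.49 * 6.527693 = 6.458439
PP_blend = 6.458439^3 - 273.15 = 269.3908 - 273.15 = -3.76

-3.76 degC


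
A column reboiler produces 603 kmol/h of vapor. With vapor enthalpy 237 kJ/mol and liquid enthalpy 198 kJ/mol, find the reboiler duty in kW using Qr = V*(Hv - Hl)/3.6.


Qr = 603 * (237 - 198) / 3.6 = 603 * 39 / 3.6 = 6532

6532 kW


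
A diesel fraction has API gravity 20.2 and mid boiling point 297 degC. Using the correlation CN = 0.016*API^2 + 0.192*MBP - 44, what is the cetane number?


CN = 0.016 * 20.2^2 + 0.192 * 297 - 44
CN = 6.52864 + 57.024 - 44 = 19.55264

19.55264


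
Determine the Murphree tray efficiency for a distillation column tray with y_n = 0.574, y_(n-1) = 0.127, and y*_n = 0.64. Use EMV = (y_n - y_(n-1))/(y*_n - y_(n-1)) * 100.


Murphree vapor efficiency: EMV = (y_n - y_(n-1)) / (y*_n - y_(n-1)) * 100
EMV = (0.574 - 0.127) / (0.64 - 0.127) * 100 = 0.447 / 0.513 * 100 = 87.13

87.13 %


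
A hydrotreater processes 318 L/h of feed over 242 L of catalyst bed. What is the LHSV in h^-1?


LHSV = volumetric feed rate / catalyst volume
= 318 L/h / 242 L
= 1.314 h^-1

1.314 h^-1


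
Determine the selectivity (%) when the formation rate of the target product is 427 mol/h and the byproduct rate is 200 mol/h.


Selectivity = desired / (desired + undesired) * 100
Total products = 427 + 200 = 627 mol/h
S = 427 / 627 * 100
= 0.6810 * 100
= 68.10 %

68.10 %


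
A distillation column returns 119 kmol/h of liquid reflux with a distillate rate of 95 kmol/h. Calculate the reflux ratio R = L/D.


Reflux ratio definition: R = L / D (liquid returned / distillate withdrawn)
L = 119 kmol/h, D = 95 kmol/h
R = 119 / 95 = 1.253

1.253


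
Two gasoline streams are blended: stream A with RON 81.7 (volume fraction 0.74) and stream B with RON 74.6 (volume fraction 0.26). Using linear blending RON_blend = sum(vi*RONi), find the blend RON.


Linear blending: RON_blend = sum(vi * RONi)
Contribution 1: 0.74 * 81.7 = 60.458
Contribution 2: 0.26 * 74.6 = 19.396
RON_blend = 60.458 + 19.396 = 79.854

79.854


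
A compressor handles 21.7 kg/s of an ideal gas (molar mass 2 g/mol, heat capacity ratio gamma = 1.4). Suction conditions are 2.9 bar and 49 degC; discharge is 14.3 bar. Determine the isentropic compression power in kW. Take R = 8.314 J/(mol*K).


Isentropic work: W = m*(gamma/(gamma-1))*(R*T1/MW)*((P2/P1)^((gamma-1)/gamma) - 1)
T1 = 49 + 273.15 = 322.15 K
Pressure ratio = 14.3 / 2.9 = 4.93103
Exponent = (1.4 - 1)/1.4 = 0.285714
(P2/P1)^exp - 1 = 4.93103^0.285714 - 1 = 0.577546
W = 21.7 * 1.4 / 0.4 * 8.314 * 322.15 / 2 * 0.577546 = 58740

58740 kW


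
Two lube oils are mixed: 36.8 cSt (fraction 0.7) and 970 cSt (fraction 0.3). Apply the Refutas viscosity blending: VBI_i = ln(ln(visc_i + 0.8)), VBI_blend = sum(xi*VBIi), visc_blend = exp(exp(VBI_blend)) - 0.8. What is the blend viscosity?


Refutas method: VBN_i = 14.534*ln(ln(visc_i + 0.8)) + 10.975, blended linearly by mass fraction; since VBN is linear in VBI_i = ln(ln(visc_i + 0.8)) and the fractions sum to 1, blend VBI directly: visc = exp(exp(VBI_blend)) - 0.8
VBI_1 = ln(ln(36.8 + 0.8)) = 1.28841
VBI_2 = ln(ln(970 + 0.8)) = 1.92835
VBI_blend = 0.7 * 1.28841 + 0.3 * 1.92835 = 1.48039
visc_blend = exp(exp(1.48039)) - 0.8 = 80.22

80.22 cSt


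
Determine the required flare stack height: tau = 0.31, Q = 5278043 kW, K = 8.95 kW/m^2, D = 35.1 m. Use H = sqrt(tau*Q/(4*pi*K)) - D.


tau*Q/(4*pi*K) = 0.31 * 5278043 / (4 * pi * 8.95) = 14547.9
sqrt(14547.9) = 120.615
H = 120.615 - 35.1 = 85.51

85.51 m


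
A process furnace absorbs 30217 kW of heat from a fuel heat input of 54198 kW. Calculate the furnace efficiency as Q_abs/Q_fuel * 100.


Furnace efficiency = Q_absorbed / Q_fuel * 100
= 30217 / 54198 * 100 = 55.75

55.75 %


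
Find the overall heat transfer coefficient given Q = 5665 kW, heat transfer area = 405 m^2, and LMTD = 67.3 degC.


From Q = U*A*LMTD, U = Q / (A * LMTD)
U = 5665 / (405 * 67.3) = 5665 / 27256.5 = 0.2078

0.2078 kW/(m^2*K)


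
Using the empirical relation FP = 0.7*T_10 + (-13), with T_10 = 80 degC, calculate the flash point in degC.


FP = 0.7 * 80 + (-13) = 43

43 degC


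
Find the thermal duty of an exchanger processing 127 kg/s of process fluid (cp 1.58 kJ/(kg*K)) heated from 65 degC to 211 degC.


Q = m_dot * cp * delta_T
delta_T = 211 - 65 = 146 K
Q = 127 * 1.58 * 146
= 200.66 * 146
= 29296.36 kW

29296.36 kW


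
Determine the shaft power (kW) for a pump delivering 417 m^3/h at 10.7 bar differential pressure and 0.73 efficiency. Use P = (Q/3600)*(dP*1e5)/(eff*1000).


Q = 417 / 3600 = 0.115833 m^3/s
P = 0.115833 * (10.7 * 1e5) / 0.73 / 1000 = 169.8

169.8 kW


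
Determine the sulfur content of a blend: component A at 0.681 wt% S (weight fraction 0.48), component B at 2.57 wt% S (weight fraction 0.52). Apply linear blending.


Linear sulfur blending: S_blend = x1*S1 + x2*S2
Contribution 1: 0.48 * 0.681 = 0.32688 wt%
Contribution 2: 0.52 * 2.57 = 1.3364 wt%
S_blend = 0.32688 + 1.3364 = 1.66328

1.66328 wt%


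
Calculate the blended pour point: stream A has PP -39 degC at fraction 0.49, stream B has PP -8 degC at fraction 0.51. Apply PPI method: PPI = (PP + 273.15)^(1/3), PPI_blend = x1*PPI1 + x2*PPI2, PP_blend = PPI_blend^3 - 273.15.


PPI_1 = (-39 + 273.15)^(1/3) = 6.163557
PPI_2 = (-8 + 273.15)^(1/3) = 6.42437
PPI_blend = 0.49 * 6.163557 + 0.51 * 6.42437 = 6.296572
PP_blend = 6.296572^3 - 273.15 = 249.6391 - 273.15 = -23.51

-23.51 degC


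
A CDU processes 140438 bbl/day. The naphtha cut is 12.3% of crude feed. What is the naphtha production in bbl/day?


Crude throughput = 140438 bbl/day
Fraction yield = 12.3%
yield = throughput * fraction / 100
yield = 140438 * 12.3 / 100 = 17273.874

17273.874 bbl/day


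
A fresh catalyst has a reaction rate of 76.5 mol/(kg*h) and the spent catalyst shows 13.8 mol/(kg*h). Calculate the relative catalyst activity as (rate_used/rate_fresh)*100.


Activity (%) = (rate_used / rate_fresh) * 100
rate_used = 13.8, rate_fresh = 76.5
= (13.8 / 76.5) * 100
= 0.1804 * 100 = 18.04

18.04 %


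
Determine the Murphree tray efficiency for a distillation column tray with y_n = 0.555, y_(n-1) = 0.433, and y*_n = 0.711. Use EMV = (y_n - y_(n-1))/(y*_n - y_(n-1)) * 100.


Murphree vapor efficiency: EMV = (y_n - y_(n-1)) / (y*_n - y_(n-1)) * 100
EMV = (0.555 - 0.433) / (0.711 - 0.433) * 100 = 0.122 / 0.278 * 100 = 43.88

43.88 %


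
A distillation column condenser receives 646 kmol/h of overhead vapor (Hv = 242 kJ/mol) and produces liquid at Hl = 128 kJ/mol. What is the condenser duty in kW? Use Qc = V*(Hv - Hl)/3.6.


Qc = 646 * (242 - 128) / 3.6 = 646 * 114 / 3.6 = 20460

20460 kW
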